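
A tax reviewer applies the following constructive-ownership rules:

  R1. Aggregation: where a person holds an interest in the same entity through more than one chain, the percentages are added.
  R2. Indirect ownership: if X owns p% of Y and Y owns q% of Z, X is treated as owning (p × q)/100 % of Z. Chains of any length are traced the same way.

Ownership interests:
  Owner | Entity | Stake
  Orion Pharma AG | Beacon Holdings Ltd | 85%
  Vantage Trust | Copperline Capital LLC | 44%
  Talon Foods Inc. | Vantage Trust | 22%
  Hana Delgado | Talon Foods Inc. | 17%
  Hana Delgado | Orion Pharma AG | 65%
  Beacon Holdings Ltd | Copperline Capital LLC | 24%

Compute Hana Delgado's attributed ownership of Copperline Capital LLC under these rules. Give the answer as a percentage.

Chain via Talon Foods Inc. → Vantage Trust (R2): 17% × 22% × 44% = 1.6456% of Copperline Capital LLC.
Chain via Orion Pharma AG → Beacon Holdings Ltd (R2): 65% × 85% × 24% = 13.26% of Copperline Capital LLC.
Aggregating (R1): 1.6456% + 13.26% = 14.9056%.

14.9056%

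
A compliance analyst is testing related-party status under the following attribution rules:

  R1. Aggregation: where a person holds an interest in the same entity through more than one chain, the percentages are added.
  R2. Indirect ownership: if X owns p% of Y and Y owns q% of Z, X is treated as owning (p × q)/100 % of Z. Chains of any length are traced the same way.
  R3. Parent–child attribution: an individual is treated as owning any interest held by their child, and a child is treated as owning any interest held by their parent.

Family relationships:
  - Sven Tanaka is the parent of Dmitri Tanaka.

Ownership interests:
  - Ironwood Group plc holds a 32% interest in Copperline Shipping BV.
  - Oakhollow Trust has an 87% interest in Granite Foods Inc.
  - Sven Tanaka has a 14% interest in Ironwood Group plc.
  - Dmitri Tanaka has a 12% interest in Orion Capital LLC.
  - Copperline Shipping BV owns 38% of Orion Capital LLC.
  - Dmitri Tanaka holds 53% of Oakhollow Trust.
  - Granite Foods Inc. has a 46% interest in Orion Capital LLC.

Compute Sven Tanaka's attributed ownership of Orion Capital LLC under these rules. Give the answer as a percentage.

By parent–child attribution (R3), Sven Tanaka is treated as owning Dmitri Tanaka's 53% interest in Oakhollow Trust.
By parent–child attribution (R3), Sven Tanaka is treated as owning Dmitri Tanaka's 12% interest in Orion Capital LLC.
Chain via Ironwood Group plc → Copperline Shipping BV (R2): 14% × 32% × 38% = 1.7024% of Orion Capital LLC.
Chain via Oakhollow Trust → Granite Foods Inc. (R2): 53% × 87% × 46% = 21.2106% of Orion Capital LLC.
Direct interest in Orion Capital LLC: 12%.
Aggregating (R1): 1.7024% + 21.2106% + 12% = 34.913%.

34.913%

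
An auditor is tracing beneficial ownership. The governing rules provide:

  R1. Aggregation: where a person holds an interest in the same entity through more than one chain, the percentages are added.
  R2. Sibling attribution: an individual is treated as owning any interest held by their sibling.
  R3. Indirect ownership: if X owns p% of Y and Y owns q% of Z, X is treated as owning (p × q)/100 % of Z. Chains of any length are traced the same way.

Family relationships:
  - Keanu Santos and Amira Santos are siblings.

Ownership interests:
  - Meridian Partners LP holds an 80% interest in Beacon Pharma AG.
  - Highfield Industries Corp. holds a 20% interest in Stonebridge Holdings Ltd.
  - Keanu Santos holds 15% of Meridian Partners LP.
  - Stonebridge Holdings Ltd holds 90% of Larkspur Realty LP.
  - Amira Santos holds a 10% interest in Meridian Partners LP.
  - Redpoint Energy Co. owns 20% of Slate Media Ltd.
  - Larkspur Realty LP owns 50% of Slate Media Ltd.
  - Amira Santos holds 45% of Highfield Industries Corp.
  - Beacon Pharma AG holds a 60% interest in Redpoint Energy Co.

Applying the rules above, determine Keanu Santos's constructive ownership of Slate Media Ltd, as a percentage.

6.45%

By sibling attribution (R2), Keanu Santos is treated as also owning Amira Santos's interest in Meridian Partners LP, giving 15% + 10% = 25%.
By sibling attribution (R2), Keanu Santos is treated as owning Amira Santos's 45% interest in Highfield Industries Corp.
Chain via Meridian Partners LP → Beacon Pharma AG → Redpoint Energy Co. (R3): 25% × 80% × 60% × 20% = 2.4% of Slate Media Ltd.
Chain via Highfield Industries Corp. → Stonebridge Holdings Ltd → Larkspur Realty LP (R3): 45% × 20% × 90% × 50% = 4.05% of Slate Media Ltd.
Aggregating (R1): 2.4% + 4.05% = 6.45%.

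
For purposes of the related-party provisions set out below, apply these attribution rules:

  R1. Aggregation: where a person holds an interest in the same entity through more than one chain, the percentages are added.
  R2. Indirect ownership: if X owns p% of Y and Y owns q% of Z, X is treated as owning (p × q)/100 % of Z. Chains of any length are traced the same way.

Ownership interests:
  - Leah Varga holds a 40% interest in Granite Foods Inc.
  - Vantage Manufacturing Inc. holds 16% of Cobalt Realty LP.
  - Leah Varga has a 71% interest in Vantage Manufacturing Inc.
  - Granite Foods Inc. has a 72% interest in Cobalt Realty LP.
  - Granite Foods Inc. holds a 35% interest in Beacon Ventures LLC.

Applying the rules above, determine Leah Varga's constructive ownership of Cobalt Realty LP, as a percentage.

Chain via Vantage Manufacturing Inc. (R2): 71% × 16% = 11.36% of Cobalt Realty LP.
Chain via Granite Foods Inc. (R2): 40% × 72% = 28.8% of Cobalt Realty LP.
Aggregating (R1): 11.36% + 28.8% = 40.16%.

40.16%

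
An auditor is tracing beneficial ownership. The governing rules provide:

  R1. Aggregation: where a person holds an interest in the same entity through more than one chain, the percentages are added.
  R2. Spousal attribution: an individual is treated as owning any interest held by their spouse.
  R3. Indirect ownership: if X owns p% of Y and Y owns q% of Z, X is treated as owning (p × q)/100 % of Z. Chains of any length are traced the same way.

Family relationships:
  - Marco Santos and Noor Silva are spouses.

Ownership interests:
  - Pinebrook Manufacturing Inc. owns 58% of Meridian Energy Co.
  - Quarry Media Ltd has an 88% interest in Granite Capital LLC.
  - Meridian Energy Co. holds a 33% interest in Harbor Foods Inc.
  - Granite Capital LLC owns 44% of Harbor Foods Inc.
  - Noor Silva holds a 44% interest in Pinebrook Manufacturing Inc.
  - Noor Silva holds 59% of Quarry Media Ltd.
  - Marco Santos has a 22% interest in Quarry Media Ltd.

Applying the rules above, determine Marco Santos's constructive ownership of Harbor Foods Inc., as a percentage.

By spousal attribution (R2), Marco Santos is treated as also owning Noor Silva's interest in Quarry Media Ltd, giving 22% + 59% = 81%.
By spousal attribution (R2), Marco Santos is treated as owning Noor Silva's 44% interest in Pinebrook Manufacturing Inc.
Chain via Quarry Media Ltd → Granite Capital LLC (R3): 81% × 88% × 44% = 31.3632% of Harbor Foods Inc.
Chain via Pinebrook Manufacturing Inc. → Meridian Energy Co. (R3): 44% × 58% × 33% = 8.4216% of Harbor Foods Inc.
Aggregating (R1): 31.3632% + 8.4216% = 39.7848%.

39.7848%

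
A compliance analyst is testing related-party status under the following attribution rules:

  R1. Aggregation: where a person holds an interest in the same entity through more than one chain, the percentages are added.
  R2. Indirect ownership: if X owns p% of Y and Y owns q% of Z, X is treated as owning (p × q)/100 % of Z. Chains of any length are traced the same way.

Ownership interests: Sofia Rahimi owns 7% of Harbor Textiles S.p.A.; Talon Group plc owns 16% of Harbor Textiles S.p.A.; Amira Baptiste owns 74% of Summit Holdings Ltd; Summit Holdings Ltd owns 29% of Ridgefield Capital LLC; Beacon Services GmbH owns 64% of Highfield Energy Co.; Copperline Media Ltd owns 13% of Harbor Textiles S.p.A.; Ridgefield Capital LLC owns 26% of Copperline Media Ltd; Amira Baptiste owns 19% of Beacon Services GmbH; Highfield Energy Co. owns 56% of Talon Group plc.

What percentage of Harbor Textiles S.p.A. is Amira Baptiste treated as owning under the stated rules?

1.814884%

Chain via Beacon Services GmbH → Highfield Energy Co. → Talon Group plc (R2): 19% × 64% × 56% × 16% = 1.089536% of Harbor Textiles S.p.A.
Chain via Summit Holdings Ltd → Ridgefield Capital LLC → Copperline Media Ltd (R2): 74% × 29% × 26% × 13% = 0.725348% of Harbor Textiles S.p.A.
Aggregating (R1): 1.089536% + 0.725348% = 1.814884%.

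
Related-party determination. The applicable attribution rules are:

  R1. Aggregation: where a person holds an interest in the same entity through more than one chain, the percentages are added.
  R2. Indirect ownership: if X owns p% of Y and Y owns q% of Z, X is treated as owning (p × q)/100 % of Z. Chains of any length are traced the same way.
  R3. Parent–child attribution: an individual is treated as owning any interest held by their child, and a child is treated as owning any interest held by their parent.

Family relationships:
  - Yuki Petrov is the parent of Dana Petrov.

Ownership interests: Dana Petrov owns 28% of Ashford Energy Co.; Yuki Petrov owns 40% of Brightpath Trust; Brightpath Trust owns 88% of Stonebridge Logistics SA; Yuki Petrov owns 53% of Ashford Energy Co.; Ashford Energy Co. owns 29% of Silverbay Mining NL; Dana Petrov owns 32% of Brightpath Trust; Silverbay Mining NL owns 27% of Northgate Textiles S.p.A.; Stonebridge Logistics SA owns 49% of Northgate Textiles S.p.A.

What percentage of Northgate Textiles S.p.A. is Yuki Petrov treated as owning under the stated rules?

By parent–child attribution (R3), Yuki Petrov is treated as also owning Dana Petrov's interest in Ashford Energy Co, giving 53% + 28% = 81%.
By parent–child attribution (R3), Yuki Petrov is treated as also owning Dana Petrov's interest in Brightpath Trust, giving 40% + 32% = 72%.
Chain via Ashford Energy Co. → Silverbay Mining NL (R2): 81% × 29% × 27% = 6.3423% of Northgate Textiles S.p.A.
Chain via Brightpath Trust → Stonebridge Logistics SA (R2): 72% × 88% × 49% = 31.0464% of Northgate Textiles S.p.A.
Aggregating (R1): 6.3423% + 31.0464% = 37.3887%.

37.3887%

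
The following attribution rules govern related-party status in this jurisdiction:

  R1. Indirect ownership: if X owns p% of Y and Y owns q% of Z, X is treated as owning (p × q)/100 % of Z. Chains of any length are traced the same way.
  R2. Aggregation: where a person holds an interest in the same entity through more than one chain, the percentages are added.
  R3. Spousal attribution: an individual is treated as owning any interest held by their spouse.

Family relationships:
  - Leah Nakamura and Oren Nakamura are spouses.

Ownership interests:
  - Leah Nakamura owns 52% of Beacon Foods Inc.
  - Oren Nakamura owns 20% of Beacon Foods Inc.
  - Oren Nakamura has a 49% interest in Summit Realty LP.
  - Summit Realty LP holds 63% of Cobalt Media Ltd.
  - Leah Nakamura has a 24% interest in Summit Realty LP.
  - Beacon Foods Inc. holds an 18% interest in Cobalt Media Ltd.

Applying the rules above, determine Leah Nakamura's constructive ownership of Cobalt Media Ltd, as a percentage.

By spousal attribution (R3), Leah Nakamura is treated as also owning Oren Nakamura's interest in Summit Realty LP, giving 24% + 49% = 73%.
By spousal attribution (R3), Leah Nakamura is treated as also owning Oren Nakamura's interest in Beacon Foods Inc, giving 52% + 20% = 72%.
Chain via Summit Realty LP (R1): 73% × 63% = 45.99% of Cobalt Media Ltd.
Chain via Beacon Foods Inc. (R1): 72% × 18% = 12.96% of Cobalt Media Ltd.
Aggregating (R2): 45.99% + 12.96% = 58.95%.

58.95%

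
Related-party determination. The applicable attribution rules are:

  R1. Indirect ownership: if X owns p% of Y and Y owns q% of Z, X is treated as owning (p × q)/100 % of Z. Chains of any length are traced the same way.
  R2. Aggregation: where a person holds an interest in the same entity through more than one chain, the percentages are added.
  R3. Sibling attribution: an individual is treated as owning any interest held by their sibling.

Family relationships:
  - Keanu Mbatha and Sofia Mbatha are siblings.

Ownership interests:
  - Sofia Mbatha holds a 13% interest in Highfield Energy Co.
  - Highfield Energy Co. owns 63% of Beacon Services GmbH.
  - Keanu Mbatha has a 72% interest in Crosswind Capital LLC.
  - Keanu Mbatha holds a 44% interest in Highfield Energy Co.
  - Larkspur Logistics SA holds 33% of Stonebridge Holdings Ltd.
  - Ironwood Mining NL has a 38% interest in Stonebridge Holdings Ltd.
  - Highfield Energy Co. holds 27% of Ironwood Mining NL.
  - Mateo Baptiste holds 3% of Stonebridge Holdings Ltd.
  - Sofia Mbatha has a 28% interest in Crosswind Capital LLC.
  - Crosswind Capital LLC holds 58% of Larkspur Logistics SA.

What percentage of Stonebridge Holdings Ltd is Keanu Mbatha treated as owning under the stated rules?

By sibling attribution (R3), Keanu Mbatha is treated as also owning Sofia Mbatha's interest in Crosswind Capital LLC, giving 72% + 28% = 100%.
By sibling attribution (R3), Keanu Mbatha is treated as also owning Sofia Mbatha's interest in Highfield Energy Co, giving 44% + 13% = 57%.
Chain via Crosswind Capital LLC → Larkspur Logistics SA (R1): 100% × 58% × 33% = 19.14% of Stonebridge Holdings Ltd.
Chain via Highfield Energy Co. → Ironwood Mining NL (R1): 57% × 27% × 38% = 5.8482% of Stonebridge Holdings Ltd.
Aggregating (R2): 19.14% + 5.8482% = 24.9882%.

24.9882%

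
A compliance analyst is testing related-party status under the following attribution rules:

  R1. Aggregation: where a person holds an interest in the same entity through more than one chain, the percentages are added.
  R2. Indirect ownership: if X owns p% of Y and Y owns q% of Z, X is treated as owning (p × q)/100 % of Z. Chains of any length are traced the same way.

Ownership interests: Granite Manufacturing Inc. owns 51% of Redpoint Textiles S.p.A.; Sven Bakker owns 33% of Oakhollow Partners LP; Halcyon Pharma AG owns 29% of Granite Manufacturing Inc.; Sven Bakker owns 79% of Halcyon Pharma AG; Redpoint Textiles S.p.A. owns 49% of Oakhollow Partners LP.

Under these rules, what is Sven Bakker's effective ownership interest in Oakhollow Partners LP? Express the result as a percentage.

Chain via Halcyon Pharma AG → Granite Manufacturing Inc. → Redpoint Textiles S.p.A. (R2): 79% × 29% × 51% × 49% = 5.725209% of Oakhollow Partners LP.
Direct interest in Oakhollow Partners LP: 33%.
Aggregating (R1): 5.725209% + 33% = 38.725209%.

38.725209%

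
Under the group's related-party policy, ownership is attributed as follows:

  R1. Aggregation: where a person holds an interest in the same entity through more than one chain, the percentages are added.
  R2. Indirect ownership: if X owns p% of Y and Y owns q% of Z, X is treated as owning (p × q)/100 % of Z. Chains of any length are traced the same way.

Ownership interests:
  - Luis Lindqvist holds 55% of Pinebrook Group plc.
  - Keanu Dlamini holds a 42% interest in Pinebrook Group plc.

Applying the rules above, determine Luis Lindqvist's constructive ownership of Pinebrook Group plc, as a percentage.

55%

Direct interest in Pinebrook Group plc: 55%.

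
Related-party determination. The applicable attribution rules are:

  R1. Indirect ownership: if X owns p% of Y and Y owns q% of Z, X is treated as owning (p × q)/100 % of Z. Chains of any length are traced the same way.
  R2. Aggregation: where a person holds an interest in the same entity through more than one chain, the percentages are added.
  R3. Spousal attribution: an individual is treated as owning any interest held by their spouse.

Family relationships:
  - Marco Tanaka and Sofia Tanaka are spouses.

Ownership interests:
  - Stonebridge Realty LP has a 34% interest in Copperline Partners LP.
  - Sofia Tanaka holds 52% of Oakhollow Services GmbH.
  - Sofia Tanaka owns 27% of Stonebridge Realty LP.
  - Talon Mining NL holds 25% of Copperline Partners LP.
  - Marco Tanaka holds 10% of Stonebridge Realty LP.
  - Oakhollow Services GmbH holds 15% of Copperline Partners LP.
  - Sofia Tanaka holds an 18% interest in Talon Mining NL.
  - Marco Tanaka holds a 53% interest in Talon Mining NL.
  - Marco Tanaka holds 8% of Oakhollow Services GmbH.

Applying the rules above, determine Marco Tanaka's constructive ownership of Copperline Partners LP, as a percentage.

39.33%

By spousal attribution (R3), Marco Tanaka is treated as also owning Sofia Tanaka's interest in Stonebridge Realty LP, giving 10% + 27% = 37%.
By spousal attribution (R3), Marco Tanaka is treated as also owning Sofia Tanaka's interest in Oakhollow Services GmbH, giving 8% + 52% = 60%.
By spousal attribution (R3), Marco Tanaka is treated as also owning Sofia Tanaka's interest in Talon Mining NL, giving 53% + 18% = 71%.
Chain via Stonebridge Realty LP (R1): 37% × 34% = 12.58% of Copperline Partners LP.
Chain via Oakhollow Services GmbH (R1): 60% × 15% = 9% of Copperline Partners LP.
Chain via Talon Mining NL (R1): 71% × 25% = 17.75% of Copperline Partners LP.
Aggregating (R2): 12.58% + 9% + 17.75% = 39.33%.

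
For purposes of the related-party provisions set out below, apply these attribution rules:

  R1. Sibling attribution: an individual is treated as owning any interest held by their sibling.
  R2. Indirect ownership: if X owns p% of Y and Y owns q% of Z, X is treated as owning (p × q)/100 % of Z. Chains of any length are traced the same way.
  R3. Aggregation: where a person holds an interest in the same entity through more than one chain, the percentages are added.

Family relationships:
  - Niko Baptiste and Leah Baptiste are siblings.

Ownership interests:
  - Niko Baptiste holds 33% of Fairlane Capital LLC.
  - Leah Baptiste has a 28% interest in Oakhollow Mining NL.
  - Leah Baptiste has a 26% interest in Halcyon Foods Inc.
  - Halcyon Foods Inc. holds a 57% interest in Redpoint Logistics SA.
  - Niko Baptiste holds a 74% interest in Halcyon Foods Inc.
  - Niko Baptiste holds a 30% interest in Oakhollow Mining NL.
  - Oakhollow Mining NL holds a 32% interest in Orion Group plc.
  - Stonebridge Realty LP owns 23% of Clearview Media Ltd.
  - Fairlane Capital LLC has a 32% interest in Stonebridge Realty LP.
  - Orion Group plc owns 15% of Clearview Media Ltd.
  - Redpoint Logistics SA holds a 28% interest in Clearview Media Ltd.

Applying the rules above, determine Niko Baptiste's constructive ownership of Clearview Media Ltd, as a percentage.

21.1728%

By sibling attribution (R1), Niko Baptiste is treated as also owning Leah Baptiste's interest in Halcyon Foods Inc, giving 74% + 26% = 100%.
By sibling attribution (R1), Niko Baptiste is treated as also owning Leah Baptiste's interest in Oakhollow Mining NL, giving 30% + 28% = 58%.
Chain via Halcyon Foods Inc. → Redpoint Logistics SA (R2): 100% × 57% × 28% = 15.96% of Clearview Media Ltd.
Chain via Fairlane Capital LLC → Stonebridge Realty LP (R2): 33% × 32% × 23% = 2.4288% of Clearview Media Ltd.
Chain via Oakhollow Mining NL → Orion Group plc (R2): 58% × 32% × 15% = 2.784% of Clearview Media Ltd.
Aggregating (R3): 15.96% + 2.4288% + 2.784% = 21.1728%.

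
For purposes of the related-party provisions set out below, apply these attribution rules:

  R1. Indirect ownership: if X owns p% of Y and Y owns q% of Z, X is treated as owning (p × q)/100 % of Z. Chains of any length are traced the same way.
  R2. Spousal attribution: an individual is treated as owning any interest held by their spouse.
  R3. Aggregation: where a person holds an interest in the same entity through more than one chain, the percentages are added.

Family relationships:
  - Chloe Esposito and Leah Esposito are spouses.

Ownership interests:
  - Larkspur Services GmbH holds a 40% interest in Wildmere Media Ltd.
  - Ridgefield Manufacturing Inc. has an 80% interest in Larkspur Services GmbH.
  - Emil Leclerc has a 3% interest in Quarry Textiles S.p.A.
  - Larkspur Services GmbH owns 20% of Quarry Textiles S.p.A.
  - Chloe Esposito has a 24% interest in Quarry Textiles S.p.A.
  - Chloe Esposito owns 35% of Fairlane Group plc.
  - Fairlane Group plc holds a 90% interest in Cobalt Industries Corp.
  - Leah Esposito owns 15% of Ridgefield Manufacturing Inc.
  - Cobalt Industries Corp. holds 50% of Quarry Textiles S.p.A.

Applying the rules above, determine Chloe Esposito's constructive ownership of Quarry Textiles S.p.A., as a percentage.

By spousal attribution (R2), Chloe Esposito is treated as owning Leah Esposito's 15% interest in Ridgefield Manufacturing Inc.
Chain via Fairlane Group plc → Cobalt Industries Corp. (R1): 35% × 90% × 50% = 15.75% of Quarry Textiles S.p.A.
Direct interest in Quarry Textiles S.p.A: 24%.
Chain via Ridgefield Manufacturing Inc. → Larkspur Services GmbH (R1): 15% × 80% × 20% = 2.4% of Quarry Textiles S.p.A.
Aggregating (R3): 15.75% + 24% + 2.4% = 42.15%.

42.15%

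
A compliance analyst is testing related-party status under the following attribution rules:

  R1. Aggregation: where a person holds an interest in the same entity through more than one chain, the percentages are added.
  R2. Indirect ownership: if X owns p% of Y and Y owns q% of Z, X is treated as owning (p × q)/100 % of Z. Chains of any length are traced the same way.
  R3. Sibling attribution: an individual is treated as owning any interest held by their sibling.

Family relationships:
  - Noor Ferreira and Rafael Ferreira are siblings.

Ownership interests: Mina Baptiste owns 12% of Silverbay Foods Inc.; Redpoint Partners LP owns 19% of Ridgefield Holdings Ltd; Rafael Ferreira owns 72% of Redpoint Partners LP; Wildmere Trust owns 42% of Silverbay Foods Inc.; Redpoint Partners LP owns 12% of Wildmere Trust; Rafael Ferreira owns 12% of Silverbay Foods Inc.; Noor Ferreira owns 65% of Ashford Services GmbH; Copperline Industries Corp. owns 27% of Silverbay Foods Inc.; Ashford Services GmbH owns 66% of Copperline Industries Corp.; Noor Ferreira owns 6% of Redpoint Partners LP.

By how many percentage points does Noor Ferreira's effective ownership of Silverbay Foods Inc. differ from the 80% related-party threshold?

52.4858

By sibling attribution (R3), Noor Ferreira is treated as also owning Rafael Ferreira's interest in Redpoint Partners LP, giving 6% + 72% = 78%.
By sibling attribution (R3), Noor Ferreira is treated as owning Rafael Ferreira's 12% interest in Silverbay Foods Inc.
Chain via Redpoint Partners LP → Wildmere Trust (R2): 78% × 12% × 42% = 3.9312% of Silverbay Foods Inc.
Chain via Ashford Services GmbH → Copperline Industries Corp. (R2): 65% × 66% × 27% = 11.583% of Silverbay Foods Inc.
Direct interest in Silverbay Foods Inc: 12%.
Aggregating (R1): 3.9312% + 11.583% + 12% = 27.5142%.
27.5142% falls short of the 80% threshold by 52.4858 percentage points.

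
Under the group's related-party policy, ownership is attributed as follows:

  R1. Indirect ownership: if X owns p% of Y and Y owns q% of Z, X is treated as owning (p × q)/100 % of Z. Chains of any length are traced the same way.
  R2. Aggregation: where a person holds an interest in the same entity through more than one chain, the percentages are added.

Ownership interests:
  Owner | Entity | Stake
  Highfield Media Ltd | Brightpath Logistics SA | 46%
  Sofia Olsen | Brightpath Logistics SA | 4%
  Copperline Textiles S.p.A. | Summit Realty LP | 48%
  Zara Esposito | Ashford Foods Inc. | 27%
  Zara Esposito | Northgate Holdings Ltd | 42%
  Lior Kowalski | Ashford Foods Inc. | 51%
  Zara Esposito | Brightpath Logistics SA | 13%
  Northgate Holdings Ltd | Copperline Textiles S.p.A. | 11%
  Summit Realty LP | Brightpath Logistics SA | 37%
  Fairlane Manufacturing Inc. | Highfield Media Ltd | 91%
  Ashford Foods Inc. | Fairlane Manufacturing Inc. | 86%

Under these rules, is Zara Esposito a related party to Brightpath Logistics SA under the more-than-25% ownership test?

No

Chain via Northgate Holdings Ltd → Copperline Textiles S.p.A. → Summit Realty LP (R1): 42% × 11% × 48% × 37% = 0.820512% of Brightpath Logistics SA.
Chain via Ashford Foods Inc. → Fairlane Manufacturing Inc. → Highfield Media Ltd (R1): 27% × 86% × 91% × 46% = 9.719892% of Brightpath Logistics SA.
Direct interest in Brightpath Logistics SA: 13%.
Aggregating (R2): 0.820512% + 9.719892% + 13% = 23.540404%.
23.540404% does not exceed the 25% threshold, so Zara is not a related party to Brightpath Logistics SA.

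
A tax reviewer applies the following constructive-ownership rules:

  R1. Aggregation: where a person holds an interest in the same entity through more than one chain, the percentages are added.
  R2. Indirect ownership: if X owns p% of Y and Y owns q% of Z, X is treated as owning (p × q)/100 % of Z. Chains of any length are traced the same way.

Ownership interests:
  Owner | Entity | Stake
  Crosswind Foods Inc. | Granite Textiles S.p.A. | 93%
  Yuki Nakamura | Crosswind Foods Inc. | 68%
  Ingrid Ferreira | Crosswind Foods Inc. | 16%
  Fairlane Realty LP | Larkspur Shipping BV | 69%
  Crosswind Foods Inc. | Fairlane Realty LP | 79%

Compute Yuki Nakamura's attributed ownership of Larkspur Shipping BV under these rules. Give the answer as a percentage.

Chain via Crosswind Foods Inc. → Fairlane Realty LP (R2): 68% × 79% × 69% = 37.0668% of Larkspur Shipping BV.

37.0668%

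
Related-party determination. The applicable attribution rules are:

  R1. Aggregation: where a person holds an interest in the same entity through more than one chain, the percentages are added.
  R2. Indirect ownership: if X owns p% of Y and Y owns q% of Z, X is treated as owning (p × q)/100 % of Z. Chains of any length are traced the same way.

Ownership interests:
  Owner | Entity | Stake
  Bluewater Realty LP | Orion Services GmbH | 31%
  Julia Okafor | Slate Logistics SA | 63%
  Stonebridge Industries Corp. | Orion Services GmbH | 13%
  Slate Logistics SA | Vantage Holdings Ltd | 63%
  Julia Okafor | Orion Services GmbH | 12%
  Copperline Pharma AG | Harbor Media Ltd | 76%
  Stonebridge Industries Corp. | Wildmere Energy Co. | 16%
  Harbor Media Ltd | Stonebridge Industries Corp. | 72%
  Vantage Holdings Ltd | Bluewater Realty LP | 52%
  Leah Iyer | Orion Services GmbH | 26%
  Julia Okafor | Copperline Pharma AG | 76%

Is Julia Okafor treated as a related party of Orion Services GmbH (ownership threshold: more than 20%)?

Yes

Chain via Copperline Pharma AG → Harbor Media Ltd → Stonebridge Industries Corp. (R2): 76% × 76% × 72% × 13% = 5.406336% of Orion Services GmbH.
Chain via Slate Logistics SA → Vantage Holdings Ltd → Bluewater Realty LP (R2): 63% × 63% × 52% × 31% = 6.398028% of Orion Services GmbH.
Direct interest in Orion Services GmbH: 12%.
Aggregating (R1): 5.406336% + 6.398028% + 12% = 23.804364%.
23.804364% exceeds the 20% threshold, so Julia is a related party to Orion Services GmbH.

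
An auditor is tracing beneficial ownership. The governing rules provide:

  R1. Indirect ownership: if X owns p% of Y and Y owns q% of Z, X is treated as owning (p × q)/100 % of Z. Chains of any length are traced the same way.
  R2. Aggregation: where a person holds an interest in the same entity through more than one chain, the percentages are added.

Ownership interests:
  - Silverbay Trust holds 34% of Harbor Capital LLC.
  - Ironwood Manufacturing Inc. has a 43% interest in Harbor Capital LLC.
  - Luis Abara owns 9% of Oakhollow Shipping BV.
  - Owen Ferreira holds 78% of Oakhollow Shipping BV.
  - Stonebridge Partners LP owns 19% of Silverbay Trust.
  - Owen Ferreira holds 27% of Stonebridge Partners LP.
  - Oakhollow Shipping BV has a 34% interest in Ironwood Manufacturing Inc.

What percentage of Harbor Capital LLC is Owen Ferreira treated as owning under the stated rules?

13.1478%

Chain via Stonebridge Partners LP → Silverbay Trust (R1): 27% × 19% × 34% = 1.7442% of Harbor Capital LLC.
Chain via Oakhollow Shipping BV → Ironwood Manufacturing Inc. (R1): 78% × 34% × 43% = 11.4036% of Harbor Capital LLC.
Aggregating (R2): 1.7442% + 11.4036% = 13.1478%.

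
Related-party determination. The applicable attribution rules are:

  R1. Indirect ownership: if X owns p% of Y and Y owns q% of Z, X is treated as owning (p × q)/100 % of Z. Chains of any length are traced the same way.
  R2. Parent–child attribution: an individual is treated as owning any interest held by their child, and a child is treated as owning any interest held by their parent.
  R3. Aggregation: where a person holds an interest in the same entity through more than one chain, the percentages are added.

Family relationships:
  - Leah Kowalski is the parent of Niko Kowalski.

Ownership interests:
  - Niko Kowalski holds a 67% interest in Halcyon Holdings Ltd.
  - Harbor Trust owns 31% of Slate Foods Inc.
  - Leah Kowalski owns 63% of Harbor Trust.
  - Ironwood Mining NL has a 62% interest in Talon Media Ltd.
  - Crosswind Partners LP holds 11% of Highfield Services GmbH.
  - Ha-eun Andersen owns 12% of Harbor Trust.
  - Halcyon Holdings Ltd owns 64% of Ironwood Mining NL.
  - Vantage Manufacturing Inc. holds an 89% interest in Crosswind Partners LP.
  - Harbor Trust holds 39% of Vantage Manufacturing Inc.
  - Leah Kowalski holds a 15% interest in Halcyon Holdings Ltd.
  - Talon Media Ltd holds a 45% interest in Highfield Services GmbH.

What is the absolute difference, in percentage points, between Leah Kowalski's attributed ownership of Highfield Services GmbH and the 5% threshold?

By parent–child attribution (R2), Leah Kowalski is treated as also owning Niko Kowalski's interest in Halcyon Holdings Ltd, giving 15% + 67% = 82%.
Chain via Halcyon Holdings Ltd → Ironwood Mining NL → Talon Media Ltd (R1): 82% × 64% × 62% × 45% = 14.64192% of Highfield Services GmbH.
Chain via Harbor Trust → Vantage Manufacturing Inc. → Crosswind Partners LP (R1): 63% × 39% × 89% × 11% = 2.405403% of Highfield Services GmbH.
Aggregating (R3): 14.64192% + 2.405403% = 17.047323%.
17.047323% exceeds the 5% threshold by 12.047323 percentage points.

12.047323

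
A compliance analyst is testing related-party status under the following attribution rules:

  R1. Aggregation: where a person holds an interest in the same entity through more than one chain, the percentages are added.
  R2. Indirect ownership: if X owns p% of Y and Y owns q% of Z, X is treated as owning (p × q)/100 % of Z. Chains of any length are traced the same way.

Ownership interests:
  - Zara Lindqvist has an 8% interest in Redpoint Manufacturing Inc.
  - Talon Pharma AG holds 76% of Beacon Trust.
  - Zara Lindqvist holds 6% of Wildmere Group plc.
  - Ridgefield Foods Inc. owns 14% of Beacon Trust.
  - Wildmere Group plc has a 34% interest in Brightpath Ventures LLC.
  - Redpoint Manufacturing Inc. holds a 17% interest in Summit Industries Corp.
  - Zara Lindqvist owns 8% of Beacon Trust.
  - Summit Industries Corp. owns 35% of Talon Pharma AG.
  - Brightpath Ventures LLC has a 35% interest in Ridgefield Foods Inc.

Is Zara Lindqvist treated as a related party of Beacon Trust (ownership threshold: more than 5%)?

Chain via Wildmere Group plc → Brightpath Ventures LLC → Ridgefield Foods Inc. (R2): 6% × 34% × 35% × 14% = 0.09996% of Beacon Trust.
Chain via Redpoint Manufacturing Inc. → Summit Industries Corp. → Talon Pharma AG (R2): 8% × 17% × 35% × 76% = 0.36176% of Beacon Trust.
Direct interest in Beacon Trust: 8%.
Aggregating (R1): 0.09996% + 0.36176% + 8% = 8.46172%.
8.46172% exceeds the 5% threshold, so Zara is a related party to Beacon Trust.

Yes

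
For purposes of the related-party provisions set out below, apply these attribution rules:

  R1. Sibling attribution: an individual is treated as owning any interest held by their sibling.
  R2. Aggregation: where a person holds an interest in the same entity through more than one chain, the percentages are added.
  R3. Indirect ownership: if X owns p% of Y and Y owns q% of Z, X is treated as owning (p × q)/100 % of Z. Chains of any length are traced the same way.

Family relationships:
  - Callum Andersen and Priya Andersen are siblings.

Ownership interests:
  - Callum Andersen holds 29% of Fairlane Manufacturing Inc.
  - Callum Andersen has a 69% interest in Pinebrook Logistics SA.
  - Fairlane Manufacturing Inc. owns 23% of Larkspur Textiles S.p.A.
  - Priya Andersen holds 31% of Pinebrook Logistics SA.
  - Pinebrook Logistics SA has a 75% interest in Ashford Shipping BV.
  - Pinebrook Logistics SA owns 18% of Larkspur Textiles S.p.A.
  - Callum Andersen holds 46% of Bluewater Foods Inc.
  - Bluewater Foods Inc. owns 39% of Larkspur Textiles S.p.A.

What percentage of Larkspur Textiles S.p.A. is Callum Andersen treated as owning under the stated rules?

By sibling attribution (R1), Callum Andersen is treated as also owning Priya Andersen's interest in Pinebrook Logistics SA, giving 69% + 31% = 100%.
Chain via Fairlane Manufacturing Inc. (R3): 29% × 23% = 6.67% of Larkspur Textiles S.p.A.
Chain via Bluewater Foods Inc. (R3): 46% × 39% = 17.94% of Larkspur Textiles S.p.A.
Chain via Pinebrook Logistics SA (R3): 100% × 18% = 18% of Larkspur Textiles S.p.A.
Aggregating (R2): 6.67% + 17.94% + 18% = 42.61%.

42.61%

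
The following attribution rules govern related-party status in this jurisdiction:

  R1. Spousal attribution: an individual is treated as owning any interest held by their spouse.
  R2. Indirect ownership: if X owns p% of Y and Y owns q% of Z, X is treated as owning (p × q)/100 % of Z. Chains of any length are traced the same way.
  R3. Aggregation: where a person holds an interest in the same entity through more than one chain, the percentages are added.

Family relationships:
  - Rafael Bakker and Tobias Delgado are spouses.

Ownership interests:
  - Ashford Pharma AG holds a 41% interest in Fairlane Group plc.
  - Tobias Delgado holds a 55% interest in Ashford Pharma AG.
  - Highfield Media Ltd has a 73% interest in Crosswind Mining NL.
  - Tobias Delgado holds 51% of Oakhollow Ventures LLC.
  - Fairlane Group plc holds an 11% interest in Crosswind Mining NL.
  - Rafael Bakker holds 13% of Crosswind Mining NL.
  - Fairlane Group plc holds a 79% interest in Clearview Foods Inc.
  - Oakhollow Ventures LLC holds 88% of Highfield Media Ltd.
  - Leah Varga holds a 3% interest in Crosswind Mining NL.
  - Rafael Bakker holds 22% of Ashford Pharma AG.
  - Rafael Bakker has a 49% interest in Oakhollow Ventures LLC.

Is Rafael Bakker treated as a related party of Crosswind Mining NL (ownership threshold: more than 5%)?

By spousal attribution (R1), Rafael Bakker is treated as also owning Tobias Delgado's interest in Oakhollow Ventures LLC, giving 49% + 51% = 100%.
By spousal attribution (R1), Rafael Bakker is treated as also owning Tobias Delgado's interest in Ashford Pharma AG, giving 22% + 55% = 77%.
Chain via Oakhollow Ventures LLC → Highfield Media Ltd (R2): 100% × 88% × 73% = 64.24% of Crosswind Mining NL.
Chain via Ashford Pharma AG → Fairlane Group plc (R2): 77% × 41% × 11% = 3.4727% of Crosswind Mining NL.
Direct interest in Crosswind Mining NL: 13%.
Aggregating (R3): 64.24% + 3.4727% + 13% = 80.7127%.
80.7127% exceeds the 5% threshold, so Rafael is a related party to Crosswind Mining NL.

Yes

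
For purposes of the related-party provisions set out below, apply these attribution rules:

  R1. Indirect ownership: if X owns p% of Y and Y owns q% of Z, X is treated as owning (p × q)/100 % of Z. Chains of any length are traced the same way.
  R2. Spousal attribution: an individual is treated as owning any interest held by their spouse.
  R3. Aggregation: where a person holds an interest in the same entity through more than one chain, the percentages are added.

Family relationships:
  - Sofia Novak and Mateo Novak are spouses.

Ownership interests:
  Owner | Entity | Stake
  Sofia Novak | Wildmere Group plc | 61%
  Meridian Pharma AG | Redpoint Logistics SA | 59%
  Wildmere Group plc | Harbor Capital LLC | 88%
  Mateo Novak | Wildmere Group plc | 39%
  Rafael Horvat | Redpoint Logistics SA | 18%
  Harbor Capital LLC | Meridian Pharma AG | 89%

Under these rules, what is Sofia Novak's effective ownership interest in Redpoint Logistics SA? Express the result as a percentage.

46.2088%

By spousal attribution (R2), Sofia Novak is treated as also owning Mateo Novak's interest in Wildmere Group plc, giving 61% + 39% = 100%.
Chain via Wildmere Group plc → Harbor Capital LLC → Meridian Pharma AG (R1): 100% × 88% × 89% × 59% = 46.2088% of Redpoint Logistics SA.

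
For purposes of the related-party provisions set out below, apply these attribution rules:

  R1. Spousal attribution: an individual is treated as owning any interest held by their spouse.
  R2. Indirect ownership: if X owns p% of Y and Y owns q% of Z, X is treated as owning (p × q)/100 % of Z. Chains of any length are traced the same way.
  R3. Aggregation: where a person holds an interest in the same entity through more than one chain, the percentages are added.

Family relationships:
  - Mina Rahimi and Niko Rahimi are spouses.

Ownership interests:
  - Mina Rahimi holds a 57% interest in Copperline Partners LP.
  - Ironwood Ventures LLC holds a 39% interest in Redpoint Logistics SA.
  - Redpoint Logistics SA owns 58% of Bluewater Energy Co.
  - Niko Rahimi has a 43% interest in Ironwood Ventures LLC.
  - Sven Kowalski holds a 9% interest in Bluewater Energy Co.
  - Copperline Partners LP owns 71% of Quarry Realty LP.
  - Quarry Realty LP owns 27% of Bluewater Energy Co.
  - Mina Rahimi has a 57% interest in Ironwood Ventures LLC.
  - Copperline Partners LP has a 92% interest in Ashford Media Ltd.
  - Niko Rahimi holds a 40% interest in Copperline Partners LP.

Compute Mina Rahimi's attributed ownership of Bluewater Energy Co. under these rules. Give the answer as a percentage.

By spousal attribution (R1), Mina Rahimi is treated as also owning Niko Rahimi's interest in Ironwood Ventures LLC, giving 57% + 43% = 100%.
By spousal attribution (R1), Mina Rahimi is treated as also owning Niko Rahimi's interest in Copperline Partners LP, giving 57% + 40% = 97%.
Chain via Ironwood Ventures LLC → Redpoint Logistics SA (R2): 100% × 39% × 58% = 22.62% of Bluewater Energy Co.
Chain via Copperline Partners LP → Quarry Realty LP (R2): 97% × 71% × 27% = 18.5949% of Bluewater Energy Co.
Aggregating (R3): 22.62% + 18.5949% = 41.2149%.

41.2149%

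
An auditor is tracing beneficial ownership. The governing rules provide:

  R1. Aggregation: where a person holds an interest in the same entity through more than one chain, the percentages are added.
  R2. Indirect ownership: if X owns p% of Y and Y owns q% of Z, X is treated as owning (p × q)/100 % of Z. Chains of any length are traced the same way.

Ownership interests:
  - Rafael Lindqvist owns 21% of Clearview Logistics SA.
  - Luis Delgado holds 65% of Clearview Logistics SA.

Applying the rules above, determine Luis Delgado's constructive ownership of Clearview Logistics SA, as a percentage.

Direct interest in Clearview Logistics SA: 65%.

65%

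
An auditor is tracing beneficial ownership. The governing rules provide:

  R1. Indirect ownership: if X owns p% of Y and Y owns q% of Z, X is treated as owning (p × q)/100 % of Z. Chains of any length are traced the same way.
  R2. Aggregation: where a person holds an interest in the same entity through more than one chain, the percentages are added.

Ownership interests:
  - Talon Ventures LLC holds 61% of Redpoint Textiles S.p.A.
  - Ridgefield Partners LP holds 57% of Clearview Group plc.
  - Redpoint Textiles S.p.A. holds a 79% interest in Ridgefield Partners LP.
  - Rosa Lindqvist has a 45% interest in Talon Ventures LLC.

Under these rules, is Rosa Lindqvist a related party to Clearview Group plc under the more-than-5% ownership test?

Yes

Chain via Talon Ventures LLC → Redpoint Textiles S.p.A. → Ridgefield Partners LP (R1): 45% × 61% × 79% × 57% = 12.360735% of Clearview Group plc.
12.360735% exceeds the 5% threshold, so Rosa is a related party to Clearview Group plc.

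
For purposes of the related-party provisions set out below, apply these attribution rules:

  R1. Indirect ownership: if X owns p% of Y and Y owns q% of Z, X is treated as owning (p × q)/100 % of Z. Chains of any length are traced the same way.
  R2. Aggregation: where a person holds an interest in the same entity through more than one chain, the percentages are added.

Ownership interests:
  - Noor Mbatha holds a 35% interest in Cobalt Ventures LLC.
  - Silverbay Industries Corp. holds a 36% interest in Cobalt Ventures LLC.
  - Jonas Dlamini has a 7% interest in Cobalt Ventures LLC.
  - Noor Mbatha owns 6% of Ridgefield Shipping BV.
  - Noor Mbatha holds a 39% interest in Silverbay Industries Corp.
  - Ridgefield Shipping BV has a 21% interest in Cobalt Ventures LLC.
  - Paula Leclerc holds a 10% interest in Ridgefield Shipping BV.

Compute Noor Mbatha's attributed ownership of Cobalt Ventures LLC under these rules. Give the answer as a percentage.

50.3%

Chain via Ridgefield Shipping BV (R1): 6% × 21% = 1.26% of Cobalt Ventures LLC.
Chain via Silverbay Industries Corp. (R1): 39% × 36% = 14.04% of Cobalt Ventures LLC.
Direct interest in Cobalt Ventures LLC: 35%.
Aggregating (R2): 1.26% + 14.04% + 35% = 50.3%.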